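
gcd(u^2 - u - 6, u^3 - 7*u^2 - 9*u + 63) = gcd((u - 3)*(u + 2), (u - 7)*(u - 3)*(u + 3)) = u - 3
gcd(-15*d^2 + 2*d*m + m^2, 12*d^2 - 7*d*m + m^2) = 3*d - m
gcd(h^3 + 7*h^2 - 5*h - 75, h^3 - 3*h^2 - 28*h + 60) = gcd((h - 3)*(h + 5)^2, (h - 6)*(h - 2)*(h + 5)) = h + 5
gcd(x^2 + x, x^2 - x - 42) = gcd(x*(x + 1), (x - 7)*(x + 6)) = 1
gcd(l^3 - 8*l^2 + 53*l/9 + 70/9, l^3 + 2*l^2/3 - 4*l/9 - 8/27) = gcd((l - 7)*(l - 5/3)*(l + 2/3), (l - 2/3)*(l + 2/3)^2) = l + 2/3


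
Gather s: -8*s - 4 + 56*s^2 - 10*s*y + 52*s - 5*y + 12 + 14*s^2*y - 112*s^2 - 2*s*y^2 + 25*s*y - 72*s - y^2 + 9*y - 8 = s^2*(14*y - 56) + s*(-2*y^2 + 15*y - 28) - y^2 + 4*y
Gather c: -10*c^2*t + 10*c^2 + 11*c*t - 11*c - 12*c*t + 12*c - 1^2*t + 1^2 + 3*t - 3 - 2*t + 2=c^2*(10 - 10*t) + c*(1 - t)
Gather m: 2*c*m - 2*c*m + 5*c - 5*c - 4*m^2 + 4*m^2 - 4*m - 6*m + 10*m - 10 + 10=0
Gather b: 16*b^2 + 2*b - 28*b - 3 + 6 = 16*b^2 - 26*b + 3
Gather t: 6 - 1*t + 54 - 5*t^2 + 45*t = -5*t^2 + 44*t + 60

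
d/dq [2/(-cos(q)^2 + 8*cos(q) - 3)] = 4*(4 - cos(q))*sin(q)/(cos(q)^2 - 8*cos(q) + 3)^2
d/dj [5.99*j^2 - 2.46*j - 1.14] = 11.98*j - 2.46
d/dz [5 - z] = -1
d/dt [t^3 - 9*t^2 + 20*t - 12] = 3*t^2 - 18*t + 20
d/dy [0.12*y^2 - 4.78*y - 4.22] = 0.24*y - 4.78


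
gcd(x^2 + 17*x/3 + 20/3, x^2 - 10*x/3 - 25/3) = x + 5/3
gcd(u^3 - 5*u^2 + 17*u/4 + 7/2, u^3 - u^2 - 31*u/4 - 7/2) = u^2 - 3*u - 7/4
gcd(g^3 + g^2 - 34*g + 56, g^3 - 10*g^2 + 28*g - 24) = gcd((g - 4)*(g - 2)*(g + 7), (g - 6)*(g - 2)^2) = g - 2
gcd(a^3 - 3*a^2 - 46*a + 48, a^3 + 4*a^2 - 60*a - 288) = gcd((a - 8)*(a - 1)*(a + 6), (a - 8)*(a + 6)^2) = a^2 - 2*a - 48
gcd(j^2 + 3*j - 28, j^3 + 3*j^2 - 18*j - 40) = j - 4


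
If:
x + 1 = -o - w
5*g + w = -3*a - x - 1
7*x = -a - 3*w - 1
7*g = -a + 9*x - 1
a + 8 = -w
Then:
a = -818/167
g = 498/167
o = 36/167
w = -518/167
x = 315/167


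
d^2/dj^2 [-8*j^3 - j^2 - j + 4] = -48*j - 2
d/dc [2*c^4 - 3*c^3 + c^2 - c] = 8*c^3 - 9*c^2 + 2*c - 1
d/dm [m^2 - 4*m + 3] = 2*m - 4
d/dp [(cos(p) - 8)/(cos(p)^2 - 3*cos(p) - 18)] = (cos(p)^2 - 16*cos(p) + 42)*sin(p)/(sin(p)^2 + 3*cos(p) + 17)^2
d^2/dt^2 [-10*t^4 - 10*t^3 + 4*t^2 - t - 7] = -120*t^2 - 60*t + 8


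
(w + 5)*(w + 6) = w^2 + 11*w + 30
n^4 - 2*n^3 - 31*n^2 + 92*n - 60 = (n - 5)*(n - 2)*(n - 1)*(n + 6)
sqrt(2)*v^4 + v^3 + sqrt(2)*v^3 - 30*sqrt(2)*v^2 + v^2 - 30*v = v*(v - 5)*(v + 6)*(sqrt(2)*v + 1)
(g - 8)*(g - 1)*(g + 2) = g^3 - 7*g^2 - 10*g + 16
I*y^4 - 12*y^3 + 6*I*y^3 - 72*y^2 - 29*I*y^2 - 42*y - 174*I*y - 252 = (y + 6)*(y + 6*I)*(y + 7*I)*(I*y + 1)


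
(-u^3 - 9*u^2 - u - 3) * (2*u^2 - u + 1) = -2*u^5 - 17*u^4 + 6*u^3 - 14*u^2 + 2*u - 3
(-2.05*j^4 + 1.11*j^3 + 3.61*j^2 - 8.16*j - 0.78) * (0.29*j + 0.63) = -0.5945*j^5 - 0.9696*j^4 + 1.7462*j^3 - 0.0921000000000003*j^2 - 5.367*j - 0.4914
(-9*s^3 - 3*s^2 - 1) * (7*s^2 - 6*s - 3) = -63*s^5 + 33*s^4 + 45*s^3 + 2*s^2 + 6*s + 3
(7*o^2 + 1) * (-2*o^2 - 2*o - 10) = -14*o^4 - 14*o^3 - 72*o^2 - 2*o - 10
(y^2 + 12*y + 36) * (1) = y^2 + 12*y + 36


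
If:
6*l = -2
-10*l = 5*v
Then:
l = -1/3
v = 2/3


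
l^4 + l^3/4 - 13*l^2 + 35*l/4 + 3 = (l - 3)*(l - 1)*(l + 1/4)*(l + 4)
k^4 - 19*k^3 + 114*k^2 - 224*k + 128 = (k - 8)^2*(k - 2)*(k - 1)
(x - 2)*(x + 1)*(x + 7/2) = x^3 + 5*x^2/2 - 11*x/2 - 7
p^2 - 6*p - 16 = (p - 8)*(p + 2)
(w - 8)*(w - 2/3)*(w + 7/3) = w^3 - 19*w^2/3 - 134*w/9 + 112/9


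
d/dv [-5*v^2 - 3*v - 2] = -10*v - 3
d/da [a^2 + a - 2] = 2*a + 1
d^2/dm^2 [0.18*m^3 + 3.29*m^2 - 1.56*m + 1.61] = 1.08*m + 6.58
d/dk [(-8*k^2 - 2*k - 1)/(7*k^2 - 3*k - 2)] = (38*k^2 + 46*k + 1)/(49*k^4 - 42*k^3 - 19*k^2 + 12*k + 4)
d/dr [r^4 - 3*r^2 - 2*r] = 4*r^3 - 6*r - 2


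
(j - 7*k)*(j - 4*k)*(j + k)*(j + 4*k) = j^4 - 6*j^3*k - 23*j^2*k^2 + 96*j*k^3 + 112*k^4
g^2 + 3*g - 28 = (g - 4)*(g + 7)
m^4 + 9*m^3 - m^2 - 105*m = m*(m - 3)*(m + 5)*(m + 7)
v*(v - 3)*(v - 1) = v^3 - 4*v^2 + 3*v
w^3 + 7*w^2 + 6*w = w*(w + 1)*(w + 6)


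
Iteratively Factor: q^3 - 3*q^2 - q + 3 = (q + 1)*(q^2 - 4*q + 3) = (q - 3)*(q + 1)*(q - 1)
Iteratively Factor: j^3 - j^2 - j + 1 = (j - 1)*(j^2 - 1) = (j - 1)^2*(j + 1)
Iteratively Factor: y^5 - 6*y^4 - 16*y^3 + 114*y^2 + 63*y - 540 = (y - 3)*(y^4 - 3*y^3 - 25*y^2 + 39*y + 180) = (y - 5)*(y - 3)*(y^3 + 2*y^2 - 15*y - 36) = (y - 5)*(y - 4)*(y - 3)*(y^2 + 6*y + 9) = (y - 5)*(y - 4)*(y - 3)*(y + 3)*(y + 3)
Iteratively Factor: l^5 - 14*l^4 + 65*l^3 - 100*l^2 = (l - 5)*(l^4 - 9*l^3 + 20*l^2) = l*(l - 5)*(l^3 - 9*l^2 + 20*l) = l^2*(l - 5)*(l^2 - 9*l + 20) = l^2*(l - 5)^2*(l - 4)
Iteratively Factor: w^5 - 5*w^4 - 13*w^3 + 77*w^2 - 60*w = (w - 1)*(w^4 - 4*w^3 - 17*w^2 + 60*w) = (w - 3)*(w - 1)*(w^3 - w^2 - 20*w) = (w - 3)*(w - 1)*(w + 4)*(w^2 - 5*w) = (w - 5)*(w - 3)*(w - 1)*(w + 4)*(w)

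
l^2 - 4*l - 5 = (l - 5)*(l + 1)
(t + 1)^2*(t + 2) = t^3 + 4*t^2 + 5*t + 2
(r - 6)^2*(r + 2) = r^3 - 10*r^2 + 12*r + 72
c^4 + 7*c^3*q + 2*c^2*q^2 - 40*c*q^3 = c*(c - 2*q)*(c + 4*q)*(c + 5*q)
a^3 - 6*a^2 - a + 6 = (a - 6)*(a - 1)*(a + 1)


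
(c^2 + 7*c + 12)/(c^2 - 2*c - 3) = (c^2 + 7*c + 12)/(c^2 - 2*c - 3)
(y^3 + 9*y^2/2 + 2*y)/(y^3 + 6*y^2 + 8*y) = (y + 1/2)/(y + 2)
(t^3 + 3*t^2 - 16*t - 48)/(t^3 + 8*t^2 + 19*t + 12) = (t - 4)/(t + 1)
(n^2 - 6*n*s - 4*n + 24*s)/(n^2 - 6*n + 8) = (n - 6*s)/(n - 2)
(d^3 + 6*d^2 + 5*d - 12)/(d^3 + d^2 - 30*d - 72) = (d - 1)/(d - 6)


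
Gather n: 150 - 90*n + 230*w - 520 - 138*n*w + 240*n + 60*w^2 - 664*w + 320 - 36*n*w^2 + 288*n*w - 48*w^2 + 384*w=n*(-36*w^2 + 150*w + 150) + 12*w^2 - 50*w - 50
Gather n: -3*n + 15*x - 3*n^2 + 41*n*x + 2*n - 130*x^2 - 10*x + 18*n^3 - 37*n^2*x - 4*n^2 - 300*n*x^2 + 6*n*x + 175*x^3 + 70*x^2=18*n^3 + n^2*(-37*x - 7) + n*(-300*x^2 + 47*x - 1) + 175*x^3 - 60*x^2 + 5*x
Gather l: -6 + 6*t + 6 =6*t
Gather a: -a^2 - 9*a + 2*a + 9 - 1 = -a^2 - 7*a + 8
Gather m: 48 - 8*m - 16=32 - 8*m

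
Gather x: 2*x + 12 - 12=2*x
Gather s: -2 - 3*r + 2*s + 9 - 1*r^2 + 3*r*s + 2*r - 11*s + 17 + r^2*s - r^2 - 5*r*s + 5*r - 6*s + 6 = -2*r^2 + 4*r + s*(r^2 - 2*r - 15) + 30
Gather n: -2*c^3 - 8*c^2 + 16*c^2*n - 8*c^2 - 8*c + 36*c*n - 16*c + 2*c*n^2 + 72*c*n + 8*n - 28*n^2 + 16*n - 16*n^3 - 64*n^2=-2*c^3 - 16*c^2 - 24*c - 16*n^3 + n^2*(2*c - 92) + n*(16*c^2 + 108*c + 24)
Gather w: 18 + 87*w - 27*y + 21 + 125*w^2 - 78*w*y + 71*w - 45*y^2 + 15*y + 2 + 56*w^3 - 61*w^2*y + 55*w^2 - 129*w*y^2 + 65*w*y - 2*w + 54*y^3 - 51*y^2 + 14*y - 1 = 56*w^3 + w^2*(180 - 61*y) + w*(-129*y^2 - 13*y + 156) + 54*y^3 - 96*y^2 + 2*y + 40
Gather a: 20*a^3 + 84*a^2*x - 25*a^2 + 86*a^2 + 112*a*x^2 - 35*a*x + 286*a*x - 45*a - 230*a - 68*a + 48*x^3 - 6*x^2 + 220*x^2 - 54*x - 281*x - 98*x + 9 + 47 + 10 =20*a^3 + a^2*(84*x + 61) + a*(112*x^2 + 251*x - 343) + 48*x^3 + 214*x^2 - 433*x + 66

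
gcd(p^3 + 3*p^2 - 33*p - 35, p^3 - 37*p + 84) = p + 7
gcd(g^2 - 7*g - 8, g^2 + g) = g + 1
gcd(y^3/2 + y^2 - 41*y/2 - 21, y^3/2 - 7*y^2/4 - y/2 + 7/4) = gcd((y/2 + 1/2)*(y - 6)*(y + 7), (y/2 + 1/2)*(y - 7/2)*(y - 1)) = y + 1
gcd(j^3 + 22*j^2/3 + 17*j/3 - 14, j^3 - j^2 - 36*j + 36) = j^2 + 5*j - 6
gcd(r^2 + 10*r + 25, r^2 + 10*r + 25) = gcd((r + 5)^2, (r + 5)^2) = r^2 + 10*r + 25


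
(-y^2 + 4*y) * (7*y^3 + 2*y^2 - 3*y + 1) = -7*y^5 + 26*y^4 + 11*y^3 - 13*y^2 + 4*y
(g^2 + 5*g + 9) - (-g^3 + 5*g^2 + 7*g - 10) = g^3 - 4*g^2 - 2*g + 19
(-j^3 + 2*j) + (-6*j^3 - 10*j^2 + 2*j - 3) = -7*j^3 - 10*j^2 + 4*j - 3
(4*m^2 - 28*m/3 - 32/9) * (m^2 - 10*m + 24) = 4*m^4 - 148*m^3/3 + 1672*m^2/9 - 1696*m/9 - 256/3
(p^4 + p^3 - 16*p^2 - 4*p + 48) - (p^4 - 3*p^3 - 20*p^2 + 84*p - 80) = 4*p^3 + 4*p^2 - 88*p + 128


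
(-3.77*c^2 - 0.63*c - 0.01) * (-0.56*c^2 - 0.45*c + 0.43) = 2.1112*c^4 + 2.0493*c^3 - 1.332*c^2 - 0.2664*c - 0.0043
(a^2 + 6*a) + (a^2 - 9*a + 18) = 2*a^2 - 3*a + 18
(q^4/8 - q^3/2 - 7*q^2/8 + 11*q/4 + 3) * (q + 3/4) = q^5/8 - 13*q^4/32 - 5*q^3/4 + 67*q^2/32 + 81*q/16 + 9/4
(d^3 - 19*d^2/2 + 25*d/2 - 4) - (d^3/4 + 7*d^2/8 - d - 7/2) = 3*d^3/4 - 83*d^2/8 + 27*d/2 - 1/2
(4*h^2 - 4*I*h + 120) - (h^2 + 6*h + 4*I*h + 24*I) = 3*h^2 - 6*h - 8*I*h + 120 - 24*I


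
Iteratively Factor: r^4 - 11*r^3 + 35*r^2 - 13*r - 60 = (r + 1)*(r^3 - 12*r^2 + 47*r - 60) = (r - 5)*(r + 1)*(r^2 - 7*r + 12) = (r - 5)*(r - 4)*(r + 1)*(r - 3)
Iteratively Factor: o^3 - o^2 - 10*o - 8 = (o + 1)*(o^2 - 2*o - 8) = (o - 4)*(o + 1)*(o + 2)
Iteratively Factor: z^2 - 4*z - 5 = (z + 1)*(z - 5)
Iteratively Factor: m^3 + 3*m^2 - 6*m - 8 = (m + 4)*(m^2 - m - 2) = (m - 2)*(m + 4)*(m + 1)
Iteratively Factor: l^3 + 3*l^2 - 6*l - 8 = (l + 4)*(l^2 - l - 2) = (l + 1)*(l + 4)*(l - 2)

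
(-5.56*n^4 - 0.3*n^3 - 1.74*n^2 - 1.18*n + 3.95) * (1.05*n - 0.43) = -5.838*n^5 + 2.0758*n^4 - 1.698*n^3 - 0.4908*n^2 + 4.6549*n - 1.6985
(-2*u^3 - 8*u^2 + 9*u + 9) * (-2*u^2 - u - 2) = 4*u^5 + 18*u^4 - 6*u^3 - 11*u^2 - 27*u - 18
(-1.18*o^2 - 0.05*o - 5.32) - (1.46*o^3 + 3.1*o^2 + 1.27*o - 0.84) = -1.46*o^3 - 4.28*o^2 - 1.32*o - 4.48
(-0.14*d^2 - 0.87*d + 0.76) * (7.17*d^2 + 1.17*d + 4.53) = -1.0038*d^4 - 6.4017*d^3 + 3.7971*d^2 - 3.0519*d + 3.4428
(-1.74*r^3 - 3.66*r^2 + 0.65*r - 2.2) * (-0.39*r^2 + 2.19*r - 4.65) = 0.6786*r^5 - 2.3832*r^4 - 0.177899999999999*r^3 + 19.3005*r^2 - 7.8405*r + 10.23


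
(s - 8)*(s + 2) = s^2 - 6*s - 16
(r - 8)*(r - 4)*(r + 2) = r^3 - 10*r^2 + 8*r + 64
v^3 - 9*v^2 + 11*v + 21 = (v - 7)*(v - 3)*(v + 1)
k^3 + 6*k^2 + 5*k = k*(k + 1)*(k + 5)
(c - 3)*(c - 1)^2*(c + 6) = c^4 + c^3 - 23*c^2 + 39*c - 18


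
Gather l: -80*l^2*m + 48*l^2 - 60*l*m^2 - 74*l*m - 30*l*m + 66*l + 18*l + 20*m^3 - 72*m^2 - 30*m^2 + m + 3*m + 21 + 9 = l^2*(48 - 80*m) + l*(-60*m^2 - 104*m + 84) + 20*m^3 - 102*m^2 + 4*m + 30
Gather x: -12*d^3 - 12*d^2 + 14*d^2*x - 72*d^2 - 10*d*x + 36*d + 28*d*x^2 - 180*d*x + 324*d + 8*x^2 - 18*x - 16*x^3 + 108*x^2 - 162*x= -12*d^3 - 84*d^2 + 360*d - 16*x^3 + x^2*(28*d + 116) + x*(14*d^2 - 190*d - 180)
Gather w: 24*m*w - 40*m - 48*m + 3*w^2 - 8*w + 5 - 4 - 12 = -88*m + 3*w^2 + w*(24*m - 8) - 11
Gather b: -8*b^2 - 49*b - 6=-8*b^2 - 49*b - 6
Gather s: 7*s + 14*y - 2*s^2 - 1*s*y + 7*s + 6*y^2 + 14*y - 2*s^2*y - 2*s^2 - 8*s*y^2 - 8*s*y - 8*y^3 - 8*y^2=s^2*(-2*y - 4) + s*(-8*y^2 - 9*y + 14) - 8*y^3 - 2*y^2 + 28*y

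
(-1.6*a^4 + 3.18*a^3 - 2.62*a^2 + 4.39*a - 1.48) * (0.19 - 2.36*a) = 3.776*a^5 - 7.8088*a^4 + 6.7874*a^3 - 10.8582*a^2 + 4.3269*a - 0.2812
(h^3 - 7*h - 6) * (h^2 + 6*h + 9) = h^5 + 6*h^4 + 2*h^3 - 48*h^2 - 99*h - 54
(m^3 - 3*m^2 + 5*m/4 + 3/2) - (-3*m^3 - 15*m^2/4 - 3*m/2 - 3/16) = 4*m^3 + 3*m^2/4 + 11*m/4 + 27/16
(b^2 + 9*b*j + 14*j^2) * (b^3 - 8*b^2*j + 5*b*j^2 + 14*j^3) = b^5 + b^4*j - 53*b^3*j^2 - 53*b^2*j^3 + 196*b*j^4 + 196*j^5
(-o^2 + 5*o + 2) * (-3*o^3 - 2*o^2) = 3*o^5 - 13*o^4 - 16*o^3 - 4*o^2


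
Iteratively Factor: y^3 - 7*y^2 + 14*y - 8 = (y - 2)*(y^2 - 5*y + 4) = (y - 4)*(y - 2)*(y - 1)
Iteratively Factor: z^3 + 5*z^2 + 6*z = (z)*(z^2 + 5*z + 6) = z*(z + 3)*(z + 2)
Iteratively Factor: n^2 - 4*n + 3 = (n - 1)*(n - 3)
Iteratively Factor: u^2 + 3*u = (u + 3)*(u)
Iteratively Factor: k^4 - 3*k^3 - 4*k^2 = (k)*(k^3 - 3*k^2 - 4*k) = k*(k - 4)*(k^2 + k) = k*(k - 4)*(k + 1)*(k)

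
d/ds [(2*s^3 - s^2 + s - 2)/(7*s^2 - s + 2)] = 2*s*(7*s^3 - 2*s^2 + 3*s + 12)/(49*s^4 - 14*s^3 + 29*s^2 - 4*s + 4)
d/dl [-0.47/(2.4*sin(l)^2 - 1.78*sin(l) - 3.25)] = (2.256*sin(l) - 0.8366)*cos(l)/(-2.4*sin(l)^2 + 1.78*sin(l) + 3.25)^2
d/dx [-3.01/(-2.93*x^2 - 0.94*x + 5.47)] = (-17.6386*x - 2.8294)/(2.93*x^2 + 0.94*x - 5.47)^2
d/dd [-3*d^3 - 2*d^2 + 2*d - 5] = -9*d^2 - 4*d + 2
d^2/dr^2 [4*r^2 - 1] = 8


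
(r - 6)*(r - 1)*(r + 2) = r^3 - 5*r^2 - 8*r + 12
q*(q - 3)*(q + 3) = q^3 - 9*q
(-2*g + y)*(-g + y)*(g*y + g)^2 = 2*g^4*y^2 + 4*g^4*y + 2*g^4 - 3*g^3*y^3 - 6*g^3*y^2 - 3*g^3*y + g^2*y^4 + 2*g^2*y^3 + g^2*y^2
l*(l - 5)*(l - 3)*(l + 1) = l^4 - 7*l^3 + 7*l^2 + 15*l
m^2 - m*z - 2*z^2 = (m - 2*z)*(m + z)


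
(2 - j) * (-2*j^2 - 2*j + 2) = 2*j^3 - 2*j^2 - 6*j + 4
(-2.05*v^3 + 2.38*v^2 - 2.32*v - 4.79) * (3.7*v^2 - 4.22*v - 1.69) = -7.585*v^5 + 17.457*v^4 - 15.1631*v^3 - 11.9548*v^2 + 24.1346*v + 8.0951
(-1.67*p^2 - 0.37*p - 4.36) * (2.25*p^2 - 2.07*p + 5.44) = -3.7575*p^4 + 2.6244*p^3 - 18.1289*p^2 + 7.0124*p - 23.7184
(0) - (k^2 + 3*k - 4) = -k^2 - 3*k + 4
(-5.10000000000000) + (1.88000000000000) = -3.22000000000000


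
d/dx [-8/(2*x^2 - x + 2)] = 8*(4*x - 1)/(2*x^2 - x + 2)^2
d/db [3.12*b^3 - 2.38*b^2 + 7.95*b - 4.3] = 9.36*b^2 - 4.76*b + 7.95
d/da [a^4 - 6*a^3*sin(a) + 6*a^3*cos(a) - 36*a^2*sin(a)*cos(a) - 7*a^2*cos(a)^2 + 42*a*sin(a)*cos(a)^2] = -6*sqrt(2)*a^3*sin(a + pi/4) + 4*a^3 + 7*a^2*sin(2*a) - 36*a^2*cos(2*a) + 18*sqrt(2)*a^2*cos(a + pi/4) - 36*a*sin(2*a) + 21*a*cos(a)/2 - 7*a*cos(2*a) + 63*a*cos(3*a)/2 - 7*a + 21*sin(a)/2 + 21*sin(3*a)/2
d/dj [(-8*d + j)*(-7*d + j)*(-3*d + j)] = 101*d^2 - 36*d*j + 3*j^2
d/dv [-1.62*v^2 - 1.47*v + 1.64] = -3.24*v - 1.47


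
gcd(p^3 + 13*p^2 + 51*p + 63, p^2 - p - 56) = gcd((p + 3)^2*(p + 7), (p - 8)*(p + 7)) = p + 7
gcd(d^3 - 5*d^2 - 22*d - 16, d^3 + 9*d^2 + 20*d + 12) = d^2 + 3*d + 2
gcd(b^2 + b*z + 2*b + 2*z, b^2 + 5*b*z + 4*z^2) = b + z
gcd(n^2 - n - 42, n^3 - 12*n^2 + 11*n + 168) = n - 7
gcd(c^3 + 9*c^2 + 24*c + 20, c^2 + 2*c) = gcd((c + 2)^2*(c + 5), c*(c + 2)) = c + 2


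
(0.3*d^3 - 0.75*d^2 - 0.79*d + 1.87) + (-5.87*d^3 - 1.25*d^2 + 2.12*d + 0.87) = -5.57*d^3 - 2.0*d^2 + 1.33*d + 2.74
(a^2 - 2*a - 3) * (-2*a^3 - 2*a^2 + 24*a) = -2*a^5 + 2*a^4 + 34*a^3 - 42*a^2 - 72*a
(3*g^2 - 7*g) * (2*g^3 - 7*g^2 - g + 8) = 6*g^5 - 35*g^4 + 46*g^3 + 31*g^2 - 56*g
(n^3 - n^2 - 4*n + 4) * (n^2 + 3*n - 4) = n^5 + 2*n^4 - 11*n^3 - 4*n^2 + 28*n - 16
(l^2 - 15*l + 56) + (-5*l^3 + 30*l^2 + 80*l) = -5*l^3 + 31*l^2 + 65*l + 56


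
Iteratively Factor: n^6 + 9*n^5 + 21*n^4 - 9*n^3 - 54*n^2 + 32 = (n - 1)*(n^5 + 10*n^4 + 31*n^3 + 22*n^2 - 32*n - 32) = (n - 1)*(n + 4)*(n^4 + 6*n^3 + 7*n^2 - 6*n - 8) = (n - 1)*(n + 4)^2*(n^3 + 2*n^2 - n - 2) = (n - 1)*(n + 2)*(n + 4)^2*(n^2 - 1) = (n - 1)*(n + 1)*(n + 2)*(n + 4)^2*(n - 1)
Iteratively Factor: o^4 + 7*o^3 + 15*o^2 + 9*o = (o)*(o^3 + 7*o^2 + 15*o + 9) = o*(o + 3)*(o^2 + 4*o + 3) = o*(o + 1)*(o + 3)*(o + 3)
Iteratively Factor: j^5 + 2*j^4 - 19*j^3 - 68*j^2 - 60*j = (j - 5)*(j^4 + 7*j^3 + 16*j^2 + 12*j) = (j - 5)*(j + 2)*(j^3 + 5*j^2 + 6*j) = (j - 5)*(j + 2)^2*(j^2 + 3*j) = (j - 5)*(j + 2)^2*(j + 3)*(j)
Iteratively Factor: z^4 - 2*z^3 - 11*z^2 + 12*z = (z - 4)*(z^3 + 2*z^2 - 3*z) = z*(z - 4)*(z^2 + 2*z - 3) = z*(z - 4)*(z - 1)*(z + 3)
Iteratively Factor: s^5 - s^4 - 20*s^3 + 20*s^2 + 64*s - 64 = (s + 4)*(s^4 - 5*s^3 + 20*s - 16) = (s - 1)*(s + 4)*(s^3 - 4*s^2 - 4*s + 16) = (s - 2)*(s - 1)*(s + 4)*(s^2 - 2*s - 8) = (s - 4)*(s - 2)*(s - 1)*(s + 4)*(s + 2)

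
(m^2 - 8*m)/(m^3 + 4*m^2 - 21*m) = (m - 8)/(m^2 + 4*m - 21)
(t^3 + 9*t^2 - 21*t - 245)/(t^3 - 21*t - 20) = (t^2 + 14*t + 49)/(t^2 + 5*t + 4)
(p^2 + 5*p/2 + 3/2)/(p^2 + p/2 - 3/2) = (p + 1)/(p - 1)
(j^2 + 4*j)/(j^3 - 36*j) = (j + 4)/(j^2 - 36)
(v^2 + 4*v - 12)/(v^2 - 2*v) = (v + 6)/v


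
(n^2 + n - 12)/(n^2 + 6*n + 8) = (n - 3)/(n + 2)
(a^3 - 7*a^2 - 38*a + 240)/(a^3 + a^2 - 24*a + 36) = (a^2 - 13*a + 40)/(a^2 - 5*a + 6)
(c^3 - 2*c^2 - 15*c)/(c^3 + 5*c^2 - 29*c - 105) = c/(c + 7)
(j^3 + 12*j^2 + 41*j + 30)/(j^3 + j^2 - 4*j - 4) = (j^2 + 11*j + 30)/(j^2 - 4)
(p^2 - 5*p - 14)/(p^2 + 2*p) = (p - 7)/p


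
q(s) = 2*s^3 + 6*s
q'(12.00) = 870.00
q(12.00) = 3528.00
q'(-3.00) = 60.00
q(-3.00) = -72.00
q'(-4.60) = 132.96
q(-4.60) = -222.27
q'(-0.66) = 8.61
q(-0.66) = -4.53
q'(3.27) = 70.16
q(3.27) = 89.55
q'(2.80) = 53.04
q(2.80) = 60.70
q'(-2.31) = 38.02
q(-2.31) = -38.51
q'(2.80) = 53.04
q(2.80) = 60.70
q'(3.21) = 67.82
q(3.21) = 85.41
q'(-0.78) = 9.65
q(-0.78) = -5.63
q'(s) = 6*s^2 + 6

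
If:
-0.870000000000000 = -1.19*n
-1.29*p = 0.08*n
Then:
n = 0.73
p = -0.05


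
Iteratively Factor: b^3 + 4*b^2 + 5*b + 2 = (b + 1)*(b^2 + 3*b + 2) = (b + 1)^2*(b + 2)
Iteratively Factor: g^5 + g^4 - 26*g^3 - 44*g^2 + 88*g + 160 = (g + 2)*(g^4 - g^3 - 24*g^2 + 4*g + 80) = (g + 2)^2*(g^3 - 3*g^2 - 18*g + 40) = (g - 5)*(g + 2)^2*(g^2 + 2*g - 8) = (g - 5)*(g + 2)^2*(g + 4)*(g - 2)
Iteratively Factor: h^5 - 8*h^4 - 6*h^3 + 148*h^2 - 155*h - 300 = (h - 5)*(h^4 - 3*h^3 - 21*h^2 + 43*h + 60) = (h - 5)^2*(h^3 + 2*h^2 - 11*h - 12) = (h - 5)^2*(h + 1)*(h^2 + h - 12) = (h - 5)^2*(h + 1)*(h + 4)*(h - 3)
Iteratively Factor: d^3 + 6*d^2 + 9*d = (d + 3)*(d^2 + 3*d) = d*(d + 3)*(d + 3)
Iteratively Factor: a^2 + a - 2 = (a - 1)*(a + 2)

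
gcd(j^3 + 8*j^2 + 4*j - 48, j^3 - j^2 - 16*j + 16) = j + 4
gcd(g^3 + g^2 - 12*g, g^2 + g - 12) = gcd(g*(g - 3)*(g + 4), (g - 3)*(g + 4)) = g^2 + g - 12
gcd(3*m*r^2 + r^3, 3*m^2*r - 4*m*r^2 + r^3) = r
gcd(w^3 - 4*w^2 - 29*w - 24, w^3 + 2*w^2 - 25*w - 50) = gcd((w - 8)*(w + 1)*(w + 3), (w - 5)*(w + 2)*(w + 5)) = 1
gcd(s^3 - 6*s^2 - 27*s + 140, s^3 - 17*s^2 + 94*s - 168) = s^2 - 11*s + 28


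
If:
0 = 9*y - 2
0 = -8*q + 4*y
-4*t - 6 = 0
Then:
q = 1/9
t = -3/2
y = 2/9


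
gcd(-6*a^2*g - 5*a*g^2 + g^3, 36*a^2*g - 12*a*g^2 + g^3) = 6*a*g - g^2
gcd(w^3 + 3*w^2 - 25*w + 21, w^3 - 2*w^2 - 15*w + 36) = w - 3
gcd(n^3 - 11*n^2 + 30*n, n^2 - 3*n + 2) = 1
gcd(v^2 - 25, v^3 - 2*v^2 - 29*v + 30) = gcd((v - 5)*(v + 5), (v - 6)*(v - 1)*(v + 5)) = v + 5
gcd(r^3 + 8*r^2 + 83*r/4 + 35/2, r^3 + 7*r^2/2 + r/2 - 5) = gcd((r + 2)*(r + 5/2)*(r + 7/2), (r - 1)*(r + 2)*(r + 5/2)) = r^2 + 9*r/2 + 5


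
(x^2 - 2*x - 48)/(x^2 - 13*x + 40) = (x + 6)/(x - 5)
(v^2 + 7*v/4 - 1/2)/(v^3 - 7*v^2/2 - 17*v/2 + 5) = (4*v - 1)/(2*(2*v^2 - 11*v + 5))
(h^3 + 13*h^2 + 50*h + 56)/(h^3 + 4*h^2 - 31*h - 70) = (h + 4)/(h - 5)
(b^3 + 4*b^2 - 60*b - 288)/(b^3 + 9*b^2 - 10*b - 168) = (b^2 - 2*b - 48)/(b^2 + 3*b - 28)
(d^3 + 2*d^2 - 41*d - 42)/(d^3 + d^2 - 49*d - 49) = (d - 6)/(d - 7)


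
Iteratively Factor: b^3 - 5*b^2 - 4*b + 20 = (b - 5)*(b^2 - 4) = (b - 5)*(b - 2)*(b + 2)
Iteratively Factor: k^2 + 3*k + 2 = (k + 2)*(k + 1)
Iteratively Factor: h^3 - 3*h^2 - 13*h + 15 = (h - 1)*(h^2 - 2*h - 15) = (h - 1)*(h + 3)*(h - 5)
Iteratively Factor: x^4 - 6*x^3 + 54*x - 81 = (x + 3)*(x^3 - 9*x^2 + 27*x - 27) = (x - 3)*(x + 3)*(x^2 - 6*x + 9) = (x - 3)^2*(x + 3)*(x - 3)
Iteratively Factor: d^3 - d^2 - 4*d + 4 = (d - 2)*(d^2 + d - 2) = (d - 2)*(d + 2)*(d - 1)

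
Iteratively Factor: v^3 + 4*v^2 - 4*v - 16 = (v + 2)*(v^2 + 2*v - 8) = (v + 2)*(v + 4)*(v - 2)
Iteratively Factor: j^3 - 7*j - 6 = (j + 1)*(j^2 - j - 6) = (j - 3)*(j + 1)*(j + 2)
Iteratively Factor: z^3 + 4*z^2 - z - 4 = (z - 1)*(z^2 + 5*z + 4) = (z - 1)*(z + 4)*(z + 1)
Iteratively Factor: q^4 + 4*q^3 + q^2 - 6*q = (q + 3)*(q^3 + q^2 - 2*q) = q*(q + 3)*(q^2 + q - 2) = q*(q - 1)*(q + 3)*(q + 2)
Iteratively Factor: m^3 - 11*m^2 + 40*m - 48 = (m - 3)*(m^2 - 8*m + 16) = (m - 4)*(m - 3)*(m - 4)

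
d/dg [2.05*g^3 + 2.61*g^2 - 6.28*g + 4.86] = 6.15*g^2 + 5.22*g - 6.28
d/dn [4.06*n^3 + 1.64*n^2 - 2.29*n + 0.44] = 12.18*n^2 + 3.28*n - 2.29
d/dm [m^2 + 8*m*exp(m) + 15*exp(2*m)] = 8*m*exp(m) + 2*m + 30*exp(2*m) + 8*exp(m)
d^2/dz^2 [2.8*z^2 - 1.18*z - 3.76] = 5.60000000000000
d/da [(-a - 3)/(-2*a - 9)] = 3/(2*a + 9)^2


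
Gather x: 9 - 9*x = 9 - 9*x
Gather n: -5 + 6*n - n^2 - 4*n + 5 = -n^2 + 2*n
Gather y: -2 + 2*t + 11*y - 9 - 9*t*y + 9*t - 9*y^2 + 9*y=11*t - 9*y^2 + y*(20 - 9*t) - 11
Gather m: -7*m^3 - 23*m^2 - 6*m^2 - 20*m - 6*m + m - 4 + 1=-7*m^3 - 29*m^2 - 25*m - 3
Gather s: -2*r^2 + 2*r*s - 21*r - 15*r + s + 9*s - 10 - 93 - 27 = -2*r^2 - 36*r + s*(2*r + 10) - 130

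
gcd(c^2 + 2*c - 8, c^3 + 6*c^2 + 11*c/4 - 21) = c + 4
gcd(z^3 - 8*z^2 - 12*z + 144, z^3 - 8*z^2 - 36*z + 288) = z - 6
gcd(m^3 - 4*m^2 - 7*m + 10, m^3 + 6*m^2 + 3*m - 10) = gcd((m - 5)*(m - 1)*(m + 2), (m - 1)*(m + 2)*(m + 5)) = m^2 + m - 2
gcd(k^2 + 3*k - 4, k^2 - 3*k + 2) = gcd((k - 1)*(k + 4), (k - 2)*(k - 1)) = k - 1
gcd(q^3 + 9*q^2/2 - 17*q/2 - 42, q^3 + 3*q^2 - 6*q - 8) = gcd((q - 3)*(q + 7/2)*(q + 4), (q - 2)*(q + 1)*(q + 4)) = q + 4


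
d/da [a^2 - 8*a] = 2*a - 8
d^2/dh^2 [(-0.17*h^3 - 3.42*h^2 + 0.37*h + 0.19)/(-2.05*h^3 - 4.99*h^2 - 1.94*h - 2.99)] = (25.2670699999999*h^6 - 13.38609*h^5 - 126.40341*h^4 - 410.069748*h^3 - 305.948754*h^2 + 38.19327*h + 69.682198)/(8.615125*h^9 + 62.911425*h^8 + 177.594165*h^7 + 281.019304*h^6 + 351.581952*h^5 + 351.042369*h^4 + 235.952963*h^3 + 167.592789*h^2 + 52.031382*h + 26.730899)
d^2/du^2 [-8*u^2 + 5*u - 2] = -16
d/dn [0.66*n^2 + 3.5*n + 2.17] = 1.32*n + 3.5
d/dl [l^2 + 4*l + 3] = 2*l + 4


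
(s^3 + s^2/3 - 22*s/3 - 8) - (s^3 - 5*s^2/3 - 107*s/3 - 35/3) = 2*s^2 + 85*s/3 + 11/3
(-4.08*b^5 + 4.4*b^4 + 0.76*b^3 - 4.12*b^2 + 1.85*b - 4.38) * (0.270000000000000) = -1.1016*b^5 + 1.188*b^4 + 0.2052*b^3 - 1.1124*b^2 + 0.4995*b - 1.1826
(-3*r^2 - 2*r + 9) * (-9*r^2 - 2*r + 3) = 27*r^4 + 24*r^3 - 86*r^2 - 24*r + 27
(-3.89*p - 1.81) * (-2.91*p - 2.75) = 11.3199*p^2 + 15.9646*p + 4.9775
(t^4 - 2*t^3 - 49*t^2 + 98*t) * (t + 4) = t^5 + 2*t^4 - 57*t^3 - 98*t^2 + 392*t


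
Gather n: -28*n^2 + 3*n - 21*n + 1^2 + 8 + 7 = -28*n^2 - 18*n + 16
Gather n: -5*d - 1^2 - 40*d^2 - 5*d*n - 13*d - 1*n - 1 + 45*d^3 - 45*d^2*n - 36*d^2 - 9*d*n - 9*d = 45*d^3 - 76*d^2 - 27*d + n*(-45*d^2 - 14*d - 1) - 2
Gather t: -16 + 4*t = 4*t - 16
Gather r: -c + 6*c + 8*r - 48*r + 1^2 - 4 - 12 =5*c - 40*r - 15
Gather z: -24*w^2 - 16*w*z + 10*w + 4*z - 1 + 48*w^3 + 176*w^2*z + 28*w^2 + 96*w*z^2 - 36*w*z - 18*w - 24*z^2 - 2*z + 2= 48*w^3 + 4*w^2 - 8*w + z^2*(96*w - 24) + z*(176*w^2 - 52*w + 2) + 1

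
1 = 1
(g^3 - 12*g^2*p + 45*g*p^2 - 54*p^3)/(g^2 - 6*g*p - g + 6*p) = (g^2 - 6*g*p + 9*p^2)/(g - 1)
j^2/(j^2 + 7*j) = j/(j + 7)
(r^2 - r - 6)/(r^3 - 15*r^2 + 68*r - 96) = (r + 2)/(r^2 - 12*r + 32)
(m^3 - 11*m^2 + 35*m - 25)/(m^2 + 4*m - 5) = (m^2 - 10*m + 25)/(m + 5)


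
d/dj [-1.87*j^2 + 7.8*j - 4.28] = 7.8 - 3.74*j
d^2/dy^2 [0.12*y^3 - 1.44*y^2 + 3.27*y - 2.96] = 0.72*y - 2.88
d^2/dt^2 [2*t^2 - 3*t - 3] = 4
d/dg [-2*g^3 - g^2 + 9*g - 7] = -6*g^2 - 2*g + 9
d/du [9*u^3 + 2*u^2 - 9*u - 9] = 27*u^2 + 4*u - 9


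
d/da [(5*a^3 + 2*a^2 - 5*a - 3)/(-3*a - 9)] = (-10*a^3 - 47*a^2 - 12*a + 12)/(3*(a^2 + 6*a + 9))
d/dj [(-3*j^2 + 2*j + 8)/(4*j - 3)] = 2*(-6*j^2 + 9*j - 19)/(16*j^2 - 24*j + 9)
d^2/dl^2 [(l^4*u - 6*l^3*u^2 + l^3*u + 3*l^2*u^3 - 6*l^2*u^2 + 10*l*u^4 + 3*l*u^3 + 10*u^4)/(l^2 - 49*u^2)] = 2*u*(-l^6 + 147*l^4*u^2 + 284*l^3*u^3 - 52*l^3*u^2 - 14847*l^2*u^4 + 852*l^2*u^3 + 41748*l*u^5 - 7644*l*u^4 - 7203*u^6 + 13916*u^5)/(-l^6 + 147*l^4*u^2 - 7203*l^2*u^4 + 117649*u^6)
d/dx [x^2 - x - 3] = 2*x - 1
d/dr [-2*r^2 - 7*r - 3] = -4*r - 7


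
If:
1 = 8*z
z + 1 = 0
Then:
No Solution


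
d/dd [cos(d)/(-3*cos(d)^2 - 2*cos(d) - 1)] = (sin(d) - 3*sin(3*d))/(4*cos(d) + 3*cos(2*d) + 5)^2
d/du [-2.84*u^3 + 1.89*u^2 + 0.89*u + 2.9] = -8.52*u^2 + 3.78*u + 0.89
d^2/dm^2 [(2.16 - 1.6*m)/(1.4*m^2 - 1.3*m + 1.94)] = (-(1.6*m - 2.16)*(2.8*m - 1.3)*(5.6*m - 2.6) + (13.44*m - 10.208)*(1.4*m^2 - 1.3*m + 1.94))/(1.4*m^2 - 1.3*m + 1.94)^3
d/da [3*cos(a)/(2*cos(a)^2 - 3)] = 3*(cos(2*a) + 4)*sin(a)/(cos(2*a) - 2)^2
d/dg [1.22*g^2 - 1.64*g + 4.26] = 2.44*g - 1.64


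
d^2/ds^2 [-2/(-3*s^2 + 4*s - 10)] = 4*(-9*s^2 + 12*s + 4*(3*s - 2)^2 - 30)/(3*s^2 - 4*s + 10)^3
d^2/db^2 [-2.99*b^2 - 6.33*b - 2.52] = -5.98000000000000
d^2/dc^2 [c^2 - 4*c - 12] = 2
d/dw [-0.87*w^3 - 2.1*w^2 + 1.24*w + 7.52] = -2.61*w^2 - 4.2*w + 1.24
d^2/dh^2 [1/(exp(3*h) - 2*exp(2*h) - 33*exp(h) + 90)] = ((-9*exp(2*h) + 8*exp(h) + 33)*(exp(3*h) - 2*exp(2*h) - 33*exp(h) + 90) + 2*(-3*exp(2*h) + 4*exp(h) + 33)^2*exp(h))*exp(h)/(exp(3*h) - 2*exp(2*h) - 33*exp(h) + 90)^3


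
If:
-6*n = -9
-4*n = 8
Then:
No Solution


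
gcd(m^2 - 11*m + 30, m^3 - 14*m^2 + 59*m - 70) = m - 5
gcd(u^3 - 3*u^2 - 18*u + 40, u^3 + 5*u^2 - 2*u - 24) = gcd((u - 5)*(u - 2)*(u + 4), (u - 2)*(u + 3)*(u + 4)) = u^2 + 2*u - 8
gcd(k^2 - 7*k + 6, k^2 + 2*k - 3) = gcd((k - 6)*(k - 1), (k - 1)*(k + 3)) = k - 1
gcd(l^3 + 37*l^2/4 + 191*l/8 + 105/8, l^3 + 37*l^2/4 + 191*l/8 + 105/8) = l^3 + 37*l^2/4 + 191*l/8 + 105/8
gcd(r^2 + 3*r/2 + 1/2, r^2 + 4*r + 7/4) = r + 1/2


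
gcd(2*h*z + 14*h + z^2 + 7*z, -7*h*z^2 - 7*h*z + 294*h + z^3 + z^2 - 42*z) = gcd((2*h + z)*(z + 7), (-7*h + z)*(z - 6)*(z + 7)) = z + 7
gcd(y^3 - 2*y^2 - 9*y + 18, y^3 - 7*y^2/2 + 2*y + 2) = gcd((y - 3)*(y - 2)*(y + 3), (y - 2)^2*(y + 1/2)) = y - 2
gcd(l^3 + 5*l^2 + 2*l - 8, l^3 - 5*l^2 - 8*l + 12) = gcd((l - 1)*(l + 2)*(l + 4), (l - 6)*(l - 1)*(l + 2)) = l^2 + l - 2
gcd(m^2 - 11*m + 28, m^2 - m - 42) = m - 7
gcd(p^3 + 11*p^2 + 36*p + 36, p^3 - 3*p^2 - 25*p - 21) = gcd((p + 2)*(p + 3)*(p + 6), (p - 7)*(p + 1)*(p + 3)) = p + 3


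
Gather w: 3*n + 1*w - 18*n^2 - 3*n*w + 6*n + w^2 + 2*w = -18*n^2 + 9*n + w^2 + w*(3 - 3*n)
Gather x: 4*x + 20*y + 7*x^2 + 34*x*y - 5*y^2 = 7*x^2 + x*(34*y + 4) - 5*y^2 + 20*y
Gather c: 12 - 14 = -2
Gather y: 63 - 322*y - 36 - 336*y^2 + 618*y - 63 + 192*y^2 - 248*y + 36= -144*y^2 + 48*y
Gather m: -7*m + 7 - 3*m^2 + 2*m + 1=-3*m^2 - 5*m + 8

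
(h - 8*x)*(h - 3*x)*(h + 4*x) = h^3 - 7*h^2*x - 20*h*x^2 + 96*x^3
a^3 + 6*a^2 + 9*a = a*(a + 3)^2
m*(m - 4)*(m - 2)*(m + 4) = m^4 - 2*m^3 - 16*m^2 + 32*m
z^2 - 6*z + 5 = (z - 5)*(z - 1)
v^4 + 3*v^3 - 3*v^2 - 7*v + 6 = (v - 1)^2*(v + 2)*(v + 3)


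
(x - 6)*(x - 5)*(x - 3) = x^3 - 14*x^2 + 63*x - 90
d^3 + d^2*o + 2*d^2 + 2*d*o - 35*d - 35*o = (d - 5)*(d + 7)*(d + o)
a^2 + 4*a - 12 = (a - 2)*(a + 6)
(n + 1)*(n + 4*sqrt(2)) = n^2 + n + 4*sqrt(2)*n + 4*sqrt(2)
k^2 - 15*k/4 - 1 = (k - 4)*(k + 1/4)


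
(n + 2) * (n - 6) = n^2 - 4*n - 12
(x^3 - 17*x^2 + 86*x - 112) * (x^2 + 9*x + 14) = x^5 - 8*x^4 - 53*x^3 + 424*x^2 + 196*x - 1568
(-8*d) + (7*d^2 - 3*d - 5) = 7*d^2 - 11*d - 5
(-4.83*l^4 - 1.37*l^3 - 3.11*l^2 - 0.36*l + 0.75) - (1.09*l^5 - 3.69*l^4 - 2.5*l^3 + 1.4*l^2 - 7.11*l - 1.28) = -1.09*l^5 - 1.14*l^4 + 1.13*l^3 - 4.51*l^2 + 6.75*l + 2.03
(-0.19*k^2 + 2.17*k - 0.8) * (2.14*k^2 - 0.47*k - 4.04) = -0.4066*k^4 + 4.7331*k^3 - 1.9643*k^2 - 8.3908*k + 3.232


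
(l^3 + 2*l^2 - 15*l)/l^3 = 1 + 2/l - 15/l^2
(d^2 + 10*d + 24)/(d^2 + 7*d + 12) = (d + 6)/(d + 3)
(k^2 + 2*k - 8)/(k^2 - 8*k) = (k^2 + 2*k - 8)/(k*(k - 8))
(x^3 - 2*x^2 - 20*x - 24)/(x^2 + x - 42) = (x^2 + 4*x + 4)/(x + 7)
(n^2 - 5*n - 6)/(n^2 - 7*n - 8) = (n - 6)/(n - 8)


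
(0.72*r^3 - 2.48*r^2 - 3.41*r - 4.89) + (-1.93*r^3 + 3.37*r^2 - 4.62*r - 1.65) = -1.21*r^3 + 0.89*r^2 - 8.03*r - 6.54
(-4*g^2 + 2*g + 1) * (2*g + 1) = -8*g^3 + 4*g + 1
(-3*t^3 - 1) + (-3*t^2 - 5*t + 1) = -3*t^3 - 3*t^2 - 5*t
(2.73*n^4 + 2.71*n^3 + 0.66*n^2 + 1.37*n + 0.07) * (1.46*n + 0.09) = 3.9858*n^5 + 4.2023*n^4 + 1.2075*n^3 + 2.0596*n^2 + 0.2255*n + 0.0063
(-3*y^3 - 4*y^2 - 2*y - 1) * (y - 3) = -3*y^4 + 5*y^3 + 10*y^2 + 5*y + 3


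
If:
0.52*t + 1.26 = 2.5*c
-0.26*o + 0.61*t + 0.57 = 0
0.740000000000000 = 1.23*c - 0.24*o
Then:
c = 0.07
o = -2.74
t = -2.10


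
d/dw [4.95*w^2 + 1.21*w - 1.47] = 9.9*w + 1.21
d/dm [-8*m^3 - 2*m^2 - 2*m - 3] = -24*m^2 - 4*m - 2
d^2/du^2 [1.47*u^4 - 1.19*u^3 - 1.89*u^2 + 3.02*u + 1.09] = 17.64*u^2 - 7.14*u - 3.78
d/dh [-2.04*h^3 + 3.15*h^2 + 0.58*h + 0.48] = -6.12*h^2 + 6.3*h + 0.58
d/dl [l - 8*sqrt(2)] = 1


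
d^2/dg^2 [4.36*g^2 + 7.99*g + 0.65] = 8.72000000000000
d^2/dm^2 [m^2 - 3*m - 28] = 2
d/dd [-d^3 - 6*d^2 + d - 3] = -3*d^2 - 12*d + 1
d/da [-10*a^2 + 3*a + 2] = 3 - 20*a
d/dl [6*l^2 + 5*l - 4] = 12*l + 5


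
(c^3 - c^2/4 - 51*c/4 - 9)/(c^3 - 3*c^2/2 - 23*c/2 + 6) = (4*c + 3)/(2*(2*c - 1))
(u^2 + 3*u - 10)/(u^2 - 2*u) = (u + 5)/u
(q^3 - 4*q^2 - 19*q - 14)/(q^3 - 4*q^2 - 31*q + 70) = (q^2 + 3*q + 2)/(q^2 + 3*q - 10)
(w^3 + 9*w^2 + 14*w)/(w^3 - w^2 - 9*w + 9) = w*(w^2 + 9*w + 14)/(w^3 - w^2 - 9*w + 9)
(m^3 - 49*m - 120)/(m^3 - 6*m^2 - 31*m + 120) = (m + 3)/(m - 3)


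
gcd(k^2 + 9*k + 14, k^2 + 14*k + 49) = k + 7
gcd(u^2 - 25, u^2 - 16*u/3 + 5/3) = u - 5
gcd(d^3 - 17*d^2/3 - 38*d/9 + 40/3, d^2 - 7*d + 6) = d - 6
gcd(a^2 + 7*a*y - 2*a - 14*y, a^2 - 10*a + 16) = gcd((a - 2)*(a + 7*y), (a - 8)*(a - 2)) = a - 2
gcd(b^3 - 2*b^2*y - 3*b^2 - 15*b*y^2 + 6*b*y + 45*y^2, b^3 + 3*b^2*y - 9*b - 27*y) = b^2 + 3*b*y - 3*b - 9*y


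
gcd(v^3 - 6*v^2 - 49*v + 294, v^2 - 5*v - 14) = v - 7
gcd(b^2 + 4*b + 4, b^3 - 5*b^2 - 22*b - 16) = b + 2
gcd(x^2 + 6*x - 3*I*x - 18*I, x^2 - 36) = x + 6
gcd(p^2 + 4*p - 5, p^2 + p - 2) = p - 1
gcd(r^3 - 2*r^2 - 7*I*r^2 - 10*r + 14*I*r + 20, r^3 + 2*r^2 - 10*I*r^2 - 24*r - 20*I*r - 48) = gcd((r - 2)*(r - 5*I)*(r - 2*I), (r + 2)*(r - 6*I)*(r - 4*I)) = 1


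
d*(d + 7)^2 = d^3 + 14*d^2 + 49*d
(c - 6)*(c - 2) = c^2 - 8*c + 12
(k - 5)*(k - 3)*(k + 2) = k^3 - 6*k^2 - k + 30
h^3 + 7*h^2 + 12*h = h*(h + 3)*(h + 4)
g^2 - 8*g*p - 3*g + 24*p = (g - 3)*(g - 8*p)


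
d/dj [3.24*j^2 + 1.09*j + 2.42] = 6.48*j + 1.09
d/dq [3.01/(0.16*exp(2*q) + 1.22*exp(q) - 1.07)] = (-0.9632*exp(q) - 3.6722)*exp(q)/(0.16*exp(2*q) + 1.22*exp(q) - 1.07)^2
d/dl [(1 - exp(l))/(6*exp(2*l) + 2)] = (3*exp(2*l) - 6*exp(l) - 1)*exp(l)/(2*(9*exp(4*l) + 6*exp(2*l) + 1))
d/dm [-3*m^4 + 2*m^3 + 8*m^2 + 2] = 2*m*(-6*m^2 + 3*m + 8)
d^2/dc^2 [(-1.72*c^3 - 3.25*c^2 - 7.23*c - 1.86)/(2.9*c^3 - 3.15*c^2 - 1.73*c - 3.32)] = (-86.0894*c^6 - 416.60124*c^5 - 87.9883199999997*c^4 - 321.139876*c^3 - 745.413612*c^2 + 171.651972*c + 39.177028)/(24.389*c^9 - 79.4745*c^8 + 42.67785*c^7 - 20.198175*c^6 + 156.509655*c^5 - 27.172365*c^4 - 17.836877*c^3 - 133.970964*c^2 - 57.206256*c - 36.594368)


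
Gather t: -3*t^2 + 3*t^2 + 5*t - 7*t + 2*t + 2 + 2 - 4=0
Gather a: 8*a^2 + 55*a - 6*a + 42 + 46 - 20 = 8*a^2 + 49*a + 68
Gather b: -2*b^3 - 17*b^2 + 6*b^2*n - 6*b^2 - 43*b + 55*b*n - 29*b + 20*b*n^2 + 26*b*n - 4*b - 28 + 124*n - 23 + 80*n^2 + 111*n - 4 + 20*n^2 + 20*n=-2*b^3 + b^2*(6*n - 23) + b*(20*n^2 + 81*n - 76) + 100*n^2 + 255*n - 55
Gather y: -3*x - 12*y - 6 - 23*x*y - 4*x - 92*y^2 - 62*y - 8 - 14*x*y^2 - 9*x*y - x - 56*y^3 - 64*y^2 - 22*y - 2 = -8*x - 56*y^3 + y^2*(-14*x - 156) + y*(-32*x - 96) - 16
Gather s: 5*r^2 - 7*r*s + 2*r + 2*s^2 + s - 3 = 5*r^2 + 2*r + 2*s^2 + s*(1 - 7*r) - 3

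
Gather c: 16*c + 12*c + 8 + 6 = 28*c + 14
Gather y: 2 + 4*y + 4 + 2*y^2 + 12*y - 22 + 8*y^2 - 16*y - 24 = 10*y^2 - 40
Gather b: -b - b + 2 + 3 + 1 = 6 - 2*b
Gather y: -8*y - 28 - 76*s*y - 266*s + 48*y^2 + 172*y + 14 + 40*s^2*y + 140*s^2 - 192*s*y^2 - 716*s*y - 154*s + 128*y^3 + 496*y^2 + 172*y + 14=140*s^2 - 420*s + 128*y^3 + y^2*(544 - 192*s) + y*(40*s^2 - 792*s + 336)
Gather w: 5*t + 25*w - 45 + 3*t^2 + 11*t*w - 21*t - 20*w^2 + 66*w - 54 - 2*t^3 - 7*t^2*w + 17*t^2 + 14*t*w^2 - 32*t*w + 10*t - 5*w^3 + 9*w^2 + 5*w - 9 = -2*t^3 + 20*t^2 - 6*t - 5*w^3 + w^2*(14*t - 11) + w*(-7*t^2 - 21*t + 96) - 108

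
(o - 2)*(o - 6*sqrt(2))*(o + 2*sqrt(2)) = o^3 - 4*sqrt(2)*o^2 - 2*o^2 - 24*o + 8*sqrt(2)*o + 48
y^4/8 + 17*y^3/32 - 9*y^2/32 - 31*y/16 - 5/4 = (y/4 + 1)*(y/2 + 1/2)*(y - 2)*(y + 5/4)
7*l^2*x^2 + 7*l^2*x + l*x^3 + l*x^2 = x*(7*l + x)*(l*x + l)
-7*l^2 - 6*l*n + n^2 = (-7*l + n)*(l + n)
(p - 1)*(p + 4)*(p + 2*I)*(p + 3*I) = p^4 + 3*p^3 + 5*I*p^3 - 10*p^2 + 15*I*p^2 - 18*p - 20*I*p + 24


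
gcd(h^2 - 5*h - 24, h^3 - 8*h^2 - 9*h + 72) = h^2 - 5*h - 24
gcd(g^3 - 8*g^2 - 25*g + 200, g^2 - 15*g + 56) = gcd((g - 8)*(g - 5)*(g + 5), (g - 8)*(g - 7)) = g - 8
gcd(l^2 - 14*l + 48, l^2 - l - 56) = l - 8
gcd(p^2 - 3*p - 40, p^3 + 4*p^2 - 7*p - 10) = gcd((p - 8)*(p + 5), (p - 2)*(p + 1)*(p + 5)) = p + 5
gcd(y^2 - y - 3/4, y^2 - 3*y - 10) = 1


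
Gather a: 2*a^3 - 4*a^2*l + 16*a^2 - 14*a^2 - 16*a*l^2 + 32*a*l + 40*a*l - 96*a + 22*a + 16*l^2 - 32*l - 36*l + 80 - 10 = 2*a^3 + a^2*(2 - 4*l) + a*(-16*l^2 + 72*l - 74) + 16*l^2 - 68*l + 70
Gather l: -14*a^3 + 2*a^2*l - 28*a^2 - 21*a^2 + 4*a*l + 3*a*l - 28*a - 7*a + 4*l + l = -14*a^3 - 49*a^2 - 35*a + l*(2*a^2 + 7*a + 5)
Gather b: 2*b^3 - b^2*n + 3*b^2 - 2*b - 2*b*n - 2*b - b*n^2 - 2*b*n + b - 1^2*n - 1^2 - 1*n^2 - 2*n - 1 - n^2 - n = 2*b^3 + b^2*(3 - n) + b*(-n^2 - 4*n - 3) - 2*n^2 - 4*n - 2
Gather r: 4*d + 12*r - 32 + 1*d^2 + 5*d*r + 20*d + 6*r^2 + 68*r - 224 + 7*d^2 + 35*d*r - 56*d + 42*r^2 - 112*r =8*d^2 - 32*d + 48*r^2 + r*(40*d - 32) - 256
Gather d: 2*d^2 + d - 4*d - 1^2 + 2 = 2*d^2 - 3*d + 1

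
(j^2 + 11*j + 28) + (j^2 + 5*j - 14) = 2*j^2 + 16*j + 14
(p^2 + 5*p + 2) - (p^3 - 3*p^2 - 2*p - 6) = -p^3 + 4*p^2 + 7*p + 8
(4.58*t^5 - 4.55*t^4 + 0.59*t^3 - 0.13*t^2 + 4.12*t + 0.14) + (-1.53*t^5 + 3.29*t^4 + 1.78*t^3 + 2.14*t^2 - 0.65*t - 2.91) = 3.05*t^5 - 1.26*t^4 + 2.37*t^3 + 2.01*t^2 + 3.47*t - 2.77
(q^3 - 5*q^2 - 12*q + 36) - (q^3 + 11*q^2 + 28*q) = -16*q^2 - 40*q + 36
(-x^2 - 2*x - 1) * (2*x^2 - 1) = -2*x^4 - 4*x^3 - x^2 + 2*x + 1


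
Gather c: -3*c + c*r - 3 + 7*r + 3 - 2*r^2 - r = c*(r - 3) - 2*r^2 + 6*r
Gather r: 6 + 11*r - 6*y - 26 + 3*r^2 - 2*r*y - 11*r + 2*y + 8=3*r^2 - 2*r*y - 4*y - 12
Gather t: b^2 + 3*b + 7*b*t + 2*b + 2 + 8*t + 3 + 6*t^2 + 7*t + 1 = b^2 + 5*b + 6*t^2 + t*(7*b + 15) + 6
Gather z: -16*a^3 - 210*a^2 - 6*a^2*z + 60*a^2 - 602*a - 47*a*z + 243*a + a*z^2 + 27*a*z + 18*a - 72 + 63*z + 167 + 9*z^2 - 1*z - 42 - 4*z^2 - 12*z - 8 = -16*a^3 - 150*a^2 - 341*a + z^2*(a + 5) + z*(-6*a^2 - 20*a + 50) + 45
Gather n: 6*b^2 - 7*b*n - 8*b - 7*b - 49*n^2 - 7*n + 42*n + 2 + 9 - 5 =6*b^2 - 15*b - 49*n^2 + n*(35 - 7*b) + 6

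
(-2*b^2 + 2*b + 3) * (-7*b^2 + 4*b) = 14*b^4 - 22*b^3 - 13*b^2 + 12*b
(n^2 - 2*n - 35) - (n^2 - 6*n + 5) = 4*n - 40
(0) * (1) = 0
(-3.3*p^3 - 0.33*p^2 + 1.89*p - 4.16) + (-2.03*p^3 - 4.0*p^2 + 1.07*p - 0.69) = -5.33*p^3 - 4.33*p^2 + 2.96*p - 4.85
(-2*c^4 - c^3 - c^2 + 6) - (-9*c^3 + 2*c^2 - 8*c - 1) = -2*c^4 + 8*c^3 - 3*c^2 + 8*c + 7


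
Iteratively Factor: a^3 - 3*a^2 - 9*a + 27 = (a + 3)*(a^2 - 6*a + 9) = (a - 3)*(a + 3)*(a - 3)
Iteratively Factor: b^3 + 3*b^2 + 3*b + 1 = (b + 1)*(b^2 + 2*b + 1) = (b + 1)^2*(b + 1)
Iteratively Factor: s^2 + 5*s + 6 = (s + 3)*(s + 2)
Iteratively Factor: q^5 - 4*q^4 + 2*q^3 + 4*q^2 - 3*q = (q - 1)*(q^4 - 3*q^3 - q^2 + 3*q) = q*(q - 1)*(q^3 - 3*q^2 - q + 3) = q*(q - 1)*(q + 1)*(q^2 - 4*q + 3) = q*(q - 3)*(q - 1)*(q + 1)*(q - 1)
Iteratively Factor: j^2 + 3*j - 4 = (j - 1)*(j + 4)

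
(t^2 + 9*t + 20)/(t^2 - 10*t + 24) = (t^2 + 9*t + 20)/(t^2 - 10*t + 24)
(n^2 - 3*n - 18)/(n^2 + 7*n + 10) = (n^2 - 3*n - 18)/(n^2 + 7*n + 10)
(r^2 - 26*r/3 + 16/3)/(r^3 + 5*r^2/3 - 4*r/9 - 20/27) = 9*(r - 8)/(9*r^2 + 21*r + 10)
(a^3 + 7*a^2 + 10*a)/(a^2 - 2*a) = (a^2 + 7*a + 10)/(a - 2)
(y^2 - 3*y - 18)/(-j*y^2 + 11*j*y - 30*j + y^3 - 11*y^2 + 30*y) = (y + 3)/(-j*y + 5*j + y^2 - 5*y)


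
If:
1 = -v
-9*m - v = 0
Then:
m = 1/9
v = -1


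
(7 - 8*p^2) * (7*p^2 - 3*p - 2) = -56*p^4 + 24*p^3 + 65*p^2 - 21*p - 14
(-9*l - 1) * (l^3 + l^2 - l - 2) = -9*l^4 - 10*l^3 + 8*l^2 + 19*l + 2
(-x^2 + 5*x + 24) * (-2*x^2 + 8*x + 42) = 2*x^4 - 18*x^3 - 50*x^2 + 402*x + 1008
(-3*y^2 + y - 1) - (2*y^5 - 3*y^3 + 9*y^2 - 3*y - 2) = -2*y^5 + 3*y^3 - 12*y^2 + 4*y + 1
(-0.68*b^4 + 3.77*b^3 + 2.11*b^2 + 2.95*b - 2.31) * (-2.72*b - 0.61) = 1.8496*b^5 - 9.8396*b^4 - 8.0389*b^3 - 9.3111*b^2 + 4.4837*b + 1.4091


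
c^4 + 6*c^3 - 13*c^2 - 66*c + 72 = (c - 3)*(c - 1)*(c + 4)*(c + 6)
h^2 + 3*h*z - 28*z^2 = (h - 4*z)*(h + 7*z)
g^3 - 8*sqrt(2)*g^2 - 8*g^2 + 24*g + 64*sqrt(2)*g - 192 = (g - 8)*(g - 6*sqrt(2))*(g - 2*sqrt(2))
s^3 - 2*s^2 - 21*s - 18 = (s - 6)*(s + 1)*(s + 3)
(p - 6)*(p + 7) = p^2 + p - 42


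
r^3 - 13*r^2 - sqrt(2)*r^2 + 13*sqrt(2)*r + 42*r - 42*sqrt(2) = (r - 7)*(r - 6)*(r - sqrt(2))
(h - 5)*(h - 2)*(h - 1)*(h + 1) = h^4 - 7*h^3 + 9*h^2 + 7*h - 10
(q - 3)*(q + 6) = q^2 + 3*q - 18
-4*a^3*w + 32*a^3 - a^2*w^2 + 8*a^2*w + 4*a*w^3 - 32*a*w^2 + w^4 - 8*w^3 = (-a + w)*(a + w)*(4*a + w)*(w - 8)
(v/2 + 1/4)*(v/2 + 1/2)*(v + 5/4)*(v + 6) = v^4/4 + 35*v^3/16 + 151*v^2/32 + 119*v/32 + 15/16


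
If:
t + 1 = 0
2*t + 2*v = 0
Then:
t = -1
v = 1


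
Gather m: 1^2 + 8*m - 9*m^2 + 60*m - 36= -9*m^2 + 68*m - 35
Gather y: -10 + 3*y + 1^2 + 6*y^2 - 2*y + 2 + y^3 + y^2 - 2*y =y^3 + 7*y^2 - y - 7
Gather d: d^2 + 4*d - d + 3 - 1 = d^2 + 3*d + 2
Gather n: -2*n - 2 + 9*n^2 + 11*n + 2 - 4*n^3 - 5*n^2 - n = -4*n^3 + 4*n^2 + 8*n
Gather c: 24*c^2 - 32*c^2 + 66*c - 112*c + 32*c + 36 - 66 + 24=-8*c^2 - 14*c - 6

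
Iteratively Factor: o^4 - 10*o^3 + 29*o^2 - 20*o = (o - 1)*(o^3 - 9*o^2 + 20*o) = (o - 5)*(o - 1)*(o^2 - 4*o) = (o - 5)*(o - 4)*(o - 1)*(o)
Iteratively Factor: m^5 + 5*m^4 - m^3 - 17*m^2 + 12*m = (m - 1)*(m^4 + 6*m^3 + 5*m^2 - 12*m) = (m - 1)^2*(m^3 + 7*m^2 + 12*m) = (m - 1)^2*(m + 3)*(m^2 + 4*m) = (m - 1)^2*(m + 3)*(m + 4)*(m)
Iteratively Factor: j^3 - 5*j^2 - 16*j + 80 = (j - 4)*(j^2 - j - 20) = (j - 5)*(j - 4)*(j + 4)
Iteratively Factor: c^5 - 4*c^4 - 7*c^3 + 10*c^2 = (c)*(c^4 - 4*c^3 - 7*c^2 + 10*c) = c*(c - 5)*(c^3 + c^2 - 2*c) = c^2*(c - 5)*(c^2 + c - 2) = c^2*(c - 5)*(c + 2)*(c - 1)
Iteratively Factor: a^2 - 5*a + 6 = (a - 3)*(a - 2)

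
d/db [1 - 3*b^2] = -6*b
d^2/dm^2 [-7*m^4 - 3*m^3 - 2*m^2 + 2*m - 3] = -84*m^2 - 18*m - 4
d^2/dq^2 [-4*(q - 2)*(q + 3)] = -8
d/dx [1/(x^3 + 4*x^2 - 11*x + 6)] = (-3*x^2 - 8*x + 11)/(x^3 + 4*x^2 - 11*x + 6)^2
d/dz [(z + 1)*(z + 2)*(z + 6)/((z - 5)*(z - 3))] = (z^4 - 16*z^3 - 47*z^2 + 246*z + 396)/(z^4 - 16*z^3 + 94*z^2 - 240*z + 225)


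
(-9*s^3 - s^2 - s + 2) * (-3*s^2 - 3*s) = 27*s^5 + 30*s^4 + 6*s^3 - 3*s^2 - 6*s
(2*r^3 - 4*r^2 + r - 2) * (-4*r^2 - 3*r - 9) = -8*r^5 + 10*r^4 - 10*r^3 + 41*r^2 - 3*r + 18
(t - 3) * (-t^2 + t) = -t^3 + 4*t^2 - 3*t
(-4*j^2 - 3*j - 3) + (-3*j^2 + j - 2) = -7*j^2 - 2*j - 5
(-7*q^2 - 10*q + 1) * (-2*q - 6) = 14*q^3 + 62*q^2 + 58*q - 6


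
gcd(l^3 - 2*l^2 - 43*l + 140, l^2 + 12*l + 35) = l + 7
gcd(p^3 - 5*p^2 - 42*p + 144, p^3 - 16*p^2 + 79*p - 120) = p^2 - 11*p + 24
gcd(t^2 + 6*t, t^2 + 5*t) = t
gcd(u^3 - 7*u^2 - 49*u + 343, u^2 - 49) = u^2 - 49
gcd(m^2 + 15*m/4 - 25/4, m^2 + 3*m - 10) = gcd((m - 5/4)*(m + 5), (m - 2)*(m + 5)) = m + 5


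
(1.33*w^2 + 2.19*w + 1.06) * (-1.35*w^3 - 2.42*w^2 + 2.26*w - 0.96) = -1.7955*w^5 - 6.1751*w^4 - 3.725*w^3 + 1.1074*w^2 + 0.2932*w - 1.0176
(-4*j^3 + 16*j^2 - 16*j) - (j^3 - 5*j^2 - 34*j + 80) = -5*j^3 + 21*j^2 + 18*j - 80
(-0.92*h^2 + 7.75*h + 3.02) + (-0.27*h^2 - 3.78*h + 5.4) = -1.19*h^2 + 3.97*h + 8.42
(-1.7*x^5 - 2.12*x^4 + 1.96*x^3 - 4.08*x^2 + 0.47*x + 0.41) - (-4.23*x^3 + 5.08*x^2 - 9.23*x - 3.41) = -1.7*x^5 - 2.12*x^4 + 6.19*x^3 - 9.16*x^2 + 9.7*x + 3.82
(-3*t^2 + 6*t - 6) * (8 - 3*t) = 9*t^3 - 42*t^2 + 66*t - 48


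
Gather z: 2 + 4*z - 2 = 4*z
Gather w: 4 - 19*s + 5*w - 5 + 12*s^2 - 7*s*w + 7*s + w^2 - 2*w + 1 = 12*s^2 - 12*s + w^2 + w*(3 - 7*s)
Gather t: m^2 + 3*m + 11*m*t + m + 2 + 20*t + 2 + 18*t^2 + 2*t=m^2 + 4*m + 18*t^2 + t*(11*m + 22) + 4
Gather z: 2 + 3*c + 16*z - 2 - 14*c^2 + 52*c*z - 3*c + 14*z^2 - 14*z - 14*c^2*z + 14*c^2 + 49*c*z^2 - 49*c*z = z^2*(49*c + 14) + z*(-14*c^2 + 3*c + 2)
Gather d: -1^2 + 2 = 1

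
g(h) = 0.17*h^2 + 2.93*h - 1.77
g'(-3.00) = 1.91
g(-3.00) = -9.03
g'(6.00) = 4.97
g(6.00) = 21.93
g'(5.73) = 4.88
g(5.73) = 20.60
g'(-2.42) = 2.11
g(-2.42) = -7.87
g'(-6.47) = 0.73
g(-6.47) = -13.61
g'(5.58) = 4.83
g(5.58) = 19.87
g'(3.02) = 3.96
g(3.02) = 8.63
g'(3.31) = 4.06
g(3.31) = 9.79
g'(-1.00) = 2.59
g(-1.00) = -4.53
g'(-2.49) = 2.08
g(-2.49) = -8.01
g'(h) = 0.34*h + 2.93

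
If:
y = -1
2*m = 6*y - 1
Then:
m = -7/2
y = -1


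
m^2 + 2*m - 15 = (m - 3)*(m + 5)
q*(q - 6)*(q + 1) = q^3 - 5*q^2 - 6*q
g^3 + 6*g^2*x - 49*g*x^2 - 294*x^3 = (g - 7*x)*(g + 6*x)*(g + 7*x)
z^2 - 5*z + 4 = (z - 4)*(z - 1)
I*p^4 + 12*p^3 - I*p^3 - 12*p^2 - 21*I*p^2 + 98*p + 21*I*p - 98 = (p - 7*I)^2*(p + 2*I)*(I*p - I)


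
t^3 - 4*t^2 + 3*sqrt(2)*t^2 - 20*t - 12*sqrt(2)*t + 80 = (t - 4)*(t - 2*sqrt(2))*(t + 5*sqrt(2))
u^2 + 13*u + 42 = (u + 6)*(u + 7)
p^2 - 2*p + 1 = (p - 1)^2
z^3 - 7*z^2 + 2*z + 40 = (z - 5)*(z - 4)*(z + 2)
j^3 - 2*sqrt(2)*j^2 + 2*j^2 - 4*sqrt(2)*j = j*(j + 2)*(j - 2*sqrt(2))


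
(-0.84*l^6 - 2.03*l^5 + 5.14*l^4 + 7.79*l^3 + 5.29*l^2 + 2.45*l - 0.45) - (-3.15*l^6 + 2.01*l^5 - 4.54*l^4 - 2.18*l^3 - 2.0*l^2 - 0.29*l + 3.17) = 2.31*l^6 - 4.04*l^5 + 9.68*l^4 + 9.97*l^3 + 7.29*l^2 + 2.74*l - 3.62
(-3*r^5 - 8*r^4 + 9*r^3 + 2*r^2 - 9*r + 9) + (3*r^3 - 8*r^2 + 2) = -3*r^5 - 8*r^4 + 12*r^3 - 6*r^2 - 9*r + 11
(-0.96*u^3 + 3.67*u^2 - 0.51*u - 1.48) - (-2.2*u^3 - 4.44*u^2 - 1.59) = 1.24*u^3 + 8.11*u^2 - 0.51*u + 0.11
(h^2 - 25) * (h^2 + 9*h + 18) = h^4 + 9*h^3 - 7*h^2 - 225*h - 450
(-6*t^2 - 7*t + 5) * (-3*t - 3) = 18*t^3 + 39*t^2 + 6*t - 15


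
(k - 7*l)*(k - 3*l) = k^2 - 10*k*l + 21*l^2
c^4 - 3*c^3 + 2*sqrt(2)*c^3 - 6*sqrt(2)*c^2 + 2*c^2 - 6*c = c*(c - 3)*(c + sqrt(2))^2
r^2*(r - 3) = r^3 - 3*r^2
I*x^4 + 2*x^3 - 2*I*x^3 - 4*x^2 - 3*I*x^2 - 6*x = x*(x - 3)*(x - 2*I)*(I*x + I)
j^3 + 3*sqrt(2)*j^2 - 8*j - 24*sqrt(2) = (j - 2*sqrt(2))*(j + 2*sqrt(2))*(j + 3*sqrt(2))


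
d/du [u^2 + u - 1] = 2*u + 1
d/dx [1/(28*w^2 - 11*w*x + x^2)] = (11*w - 2*x)/(28*w^2 - 11*w*x + x^2)^2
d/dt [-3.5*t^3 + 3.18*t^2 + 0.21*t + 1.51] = -10.5*t^2 + 6.36*t + 0.21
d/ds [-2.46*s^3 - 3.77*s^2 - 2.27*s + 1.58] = -7.38*s^2 - 7.54*s - 2.27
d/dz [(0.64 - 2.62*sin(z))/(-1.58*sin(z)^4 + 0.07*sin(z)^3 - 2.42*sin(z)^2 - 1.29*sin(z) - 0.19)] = (-12.4188*sin(z)^4 + 4.4116*sin(z)^3 - 6.4748*sin(z)^2 + 3.0976*sin(z) + 1.3234)*cos(z)/(2.4964*sin(z)^8 - 0.2212*sin(z)^7 + 7.6521*sin(z)^6 + 3.7376*sin(z)^5 + 6.2762*sin(z)^4 + 6.217*sin(z)^3 + 2.5837*sin(z)^2 + 0.4902*sin(z) + 0.0361)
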